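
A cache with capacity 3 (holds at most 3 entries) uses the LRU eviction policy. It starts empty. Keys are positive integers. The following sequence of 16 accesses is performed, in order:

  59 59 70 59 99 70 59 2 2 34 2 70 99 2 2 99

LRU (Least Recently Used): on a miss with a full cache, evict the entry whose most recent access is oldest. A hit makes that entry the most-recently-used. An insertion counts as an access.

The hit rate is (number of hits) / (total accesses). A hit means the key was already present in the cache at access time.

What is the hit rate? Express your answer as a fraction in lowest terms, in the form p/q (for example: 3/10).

LRU simulation (capacity=3):
  1. access 59: MISS. Cache (LRU->MRU): [59]
  2. access 59: HIT. Cache (LRU->MRU): [59]
  3. access 70: MISS. Cache (LRU->MRU): [59 70]
  4. access 59: HIT. Cache (LRU->MRU): [70 59]
  5. access 99: MISS. Cache (LRU->MRU): [70 59 99]
  6. access 70: HIT. Cache (LRU->MRU): [59 99 70]
  7. access 59: HIT. Cache (LRU->MRU): [99 70 59]
  8. access 2: MISS, evict 99. Cache (LRU->MRU): [70 59 2]
  9. access 2: HIT. Cache (LRU->MRU): [70 59 2]
  10. access 34: MISS, evict 70. Cache (LRU->MRU): [59 2 34]
  11. access 2: HIT. Cache (LRU->MRU): [59 34 2]
  12. access 70: MISS, evict 59. Cache (LRU->MRU): [34 2 70]
  13. access 99: MISS, evict 34. Cache (LRU->MRU): [2 70 99]
  14. access 2: HIT. Cache (LRU->MRU): [70 99 2]
  15. access 2: HIT. Cache (LRU->MRU): [70 99 2]
  16. access 99: HIT. Cache (LRU->MRU): [70 2 99]
Total: 9 hits, 7 misses, 4 evictions

Hit rate = 9/16

Answer: 9/16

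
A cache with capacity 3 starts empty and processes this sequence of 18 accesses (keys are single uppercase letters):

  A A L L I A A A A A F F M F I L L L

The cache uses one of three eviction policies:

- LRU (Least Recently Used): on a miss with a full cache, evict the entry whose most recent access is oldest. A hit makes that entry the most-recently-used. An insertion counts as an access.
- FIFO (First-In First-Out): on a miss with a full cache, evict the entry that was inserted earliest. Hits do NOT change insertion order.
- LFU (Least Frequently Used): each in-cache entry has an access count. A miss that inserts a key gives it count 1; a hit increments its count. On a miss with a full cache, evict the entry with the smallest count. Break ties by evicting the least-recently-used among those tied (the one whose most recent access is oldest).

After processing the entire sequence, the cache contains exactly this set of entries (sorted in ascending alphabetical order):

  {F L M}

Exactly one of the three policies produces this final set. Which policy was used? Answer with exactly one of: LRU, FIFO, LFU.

Simulating under each policy and comparing final sets:
  LRU: final set = {F I L} -> differs
  FIFO: final set = {F L M} -> MATCHES target
  LFU: final set = {A F L} -> differs
Only FIFO produces the target set.

Answer: FIFO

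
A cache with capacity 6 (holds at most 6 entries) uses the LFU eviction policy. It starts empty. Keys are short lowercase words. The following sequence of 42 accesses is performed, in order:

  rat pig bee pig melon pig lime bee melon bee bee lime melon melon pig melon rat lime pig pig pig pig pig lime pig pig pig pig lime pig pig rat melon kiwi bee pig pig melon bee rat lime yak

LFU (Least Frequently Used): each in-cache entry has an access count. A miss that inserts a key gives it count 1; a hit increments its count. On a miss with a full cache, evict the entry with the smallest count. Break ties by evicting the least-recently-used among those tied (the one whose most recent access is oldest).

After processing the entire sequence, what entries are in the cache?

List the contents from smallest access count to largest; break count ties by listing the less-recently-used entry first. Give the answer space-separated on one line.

Answer: yak rat bee lime melon pig

Derivation:
LFU simulation (capacity=6):
  1. access rat: MISS. Cache: [rat(c=1)]
  2. access pig: MISS. Cache: [rat(c=1) pig(c=1)]
  3. access bee: MISS. Cache: [rat(c=1) pig(c=1) bee(c=1)]
  4. access pig: HIT, count now 2. Cache: [rat(c=1) bee(c=1) pig(c=2)]
  5. access melon: MISS. Cache: [rat(c=1) bee(c=1) melon(c=1) pig(c=2)]
  6. access pig: HIT, count now 3. Cache: [rat(c=1) bee(c=1) melon(c=1) pig(c=3)]
  7. access lime: MISS. Cache: [rat(c=1) bee(c=1) melon(c=1) lime(c=1) pig(c=3)]
  8. access bee: HIT, count now 2. Cache: [rat(c=1) melon(c=1) lime(c=1) bee(c=2) pig(c=3)]
  9. access melon: HIT, count now 2. Cache: [rat(c=1) lime(c=1) bee(c=2) melon(c=2) pig(c=3)]
  10. access bee: HIT, count now 3. Cache: [rat(c=1) lime(c=1) melon(c=2) pig(c=3) bee(c=3)]
  11. access bee: HIT, count now 4. Cache: [rat(c=1) lime(c=1) melon(c=2) pig(c=3) bee(c=4)]
  12. access lime: HIT, count now 2. Cache: [rat(c=1) melon(c=2) lime(c=2) pig(c=3) bee(c=4)]
  13. access melon: HIT, count now 3. Cache: [rat(c=1) lime(c=2) pig(c=3) melon(c=3) bee(c=4)]
  14. access melon: HIT, count now 4. Cache: [rat(c=1) lime(c=2) pig(c=3) bee(c=4) melon(c=4)]
  15. access pig: HIT, count now 4. Cache: [rat(c=1) lime(c=2) bee(c=4) melon(c=4) pig(c=4)]
  16. access melon: HIT, count now 5. Cache: [rat(c=1) lime(c=2) bee(c=4) pig(c=4) melon(c=5)]
  17. access rat: HIT, count now 2. Cache: [lime(c=2) rat(c=2) bee(c=4) pig(c=4) melon(c=5)]
  18. access lime: HIT, count now 3. Cache: [rat(c=2) lime(c=3) bee(c=4) pig(c=4) melon(c=5)]
  19. access pig: HIT, count now 5. Cache: [rat(c=2) lime(c=3) bee(c=4) melon(c=5) pig(c=5)]
  20. access pig: HIT, count now 6. Cache: [rat(c=2) lime(c=3) bee(c=4) melon(c=5) pig(c=6)]
  21. access pig: HIT, count now 7. Cache: [rat(c=2) lime(c=3) bee(c=4) melon(c=5) pig(c=7)]
  22. access pig: HIT, count now 8. Cache: [rat(c=2) lime(c=3) bee(c=4) melon(c=5) pig(c=8)]
  23. access pig: HIT, count now 9. Cache: [rat(c=2) lime(c=3) bee(c=4) melon(c=5) pig(c=9)]
  24. access lime: HIT, count now 4. Cache: [rat(c=2) bee(c=4) lime(c=4) melon(c=5) pig(c=9)]
  25. access pig: HIT, count now 10. Cache: [rat(c=2) bee(c=4) lime(c=4) melon(c=5) pig(c=10)]
  26. access pig: HIT, count now 11. Cache: [rat(c=2) bee(c=4) lime(c=4) melon(c=5) pig(c=11)]
  27. access pig: HIT, count now 12. Cache: [rat(c=2) bee(c=4) lime(c=4) melon(c=5) pig(c=12)]
  28. access pig: HIT, count now 13. Cache: [rat(c=2) bee(c=4) lime(c=4) melon(c=5) pig(c=13)]
  29. access lime: HIT, count now 5. Cache: [rat(c=2) bee(c=4) melon(c=5) lime(c=5) pig(c=13)]
  30. access pig: HIT, count now 14. Cache: [rat(c=2) bee(c=4) melon(c=5) lime(c=5) pig(c=14)]
  31. access pig: HIT, count now 15. Cache: [rat(c=2) bee(c=4) melon(c=5) lime(c=5) pig(c=15)]
  32. access rat: HIT, count now 3. Cache: [rat(c=3) bee(c=4) melon(c=5) lime(c=5) pig(c=15)]
  33. access melon: HIT, count now 6. Cache: [rat(c=3) bee(c=4) lime(c=5) melon(c=6) pig(c=15)]
  34. access kiwi: MISS. Cache: [kiwi(c=1) rat(c=3) bee(c=4) lime(c=5) melon(c=6) pig(c=15)]
  35. access bee: HIT, count now 5. Cache: [kiwi(c=1) rat(c=3) lime(c=5) bee(c=5) melon(c=6) pig(c=15)]
  36. access pig: HIT, count now 16. Cache: [kiwi(c=1) rat(c=3) lime(c=5) bee(c=5) melon(c=6) pig(c=16)]
  37. access pig: HIT, count now 17. Cache: [kiwi(c=1) rat(c=3) lime(c=5) bee(c=5) melon(c=6) pig(c=17)]
  38. access melon: HIT, count now 7. Cache: [kiwi(c=1) rat(c=3) lime(c=5) bee(c=5) melon(c=7) pig(c=17)]
  39. access bee: HIT, count now 6. Cache: [kiwi(c=1) rat(c=3) lime(c=5) bee(c=6) melon(c=7) pig(c=17)]
  40. access rat: HIT, count now 4. Cache: [kiwi(c=1) rat(c=4) lime(c=5) bee(c=6) melon(c=7) pig(c=17)]
  41. access lime: HIT, count now 6. Cache: [kiwi(c=1) rat(c=4) bee(c=6) lime(c=6) melon(c=7) pig(c=17)]
  42. access yak: MISS, evict kiwi(c=1). Cache: [yak(c=1) rat(c=4) bee(c=6) lime(c=6) melon(c=7) pig(c=17)]
Total: 35 hits, 7 misses, 1 evictions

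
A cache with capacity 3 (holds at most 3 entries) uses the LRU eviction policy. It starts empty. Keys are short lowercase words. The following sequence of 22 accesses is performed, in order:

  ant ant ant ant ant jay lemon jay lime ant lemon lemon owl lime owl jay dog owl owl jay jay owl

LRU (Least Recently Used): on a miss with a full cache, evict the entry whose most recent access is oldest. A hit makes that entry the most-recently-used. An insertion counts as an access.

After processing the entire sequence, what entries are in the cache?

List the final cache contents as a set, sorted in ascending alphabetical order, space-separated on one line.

Answer: dog jay owl

Derivation:
LRU simulation (capacity=3):
  1. access ant: MISS. Cache (LRU->MRU): [ant]
  2. access ant: HIT. Cache (LRU->MRU): [ant]
  3. access ant: HIT. Cache (LRU->MRU): [ant]
  4. access ant: HIT. Cache (LRU->MRU): [ant]
  5. access ant: HIT. Cache (LRU->MRU): [ant]
  6. access jay: MISS. Cache (LRU->MRU): [ant jay]
  7. access lemon: MISS. Cache (LRU->MRU): [ant jay lemon]
  8. access jay: HIT. Cache (LRU->MRU): [ant lemon jay]
  9. access lime: MISS, evict ant. Cache (LRU->MRU): [lemon jay lime]
  10. access ant: MISS, evict lemon. Cache (LRU->MRU): [jay lime ant]
  11. access lemon: MISS, evict jay. Cache (LRU->MRU): [lime ant lemon]
  12. access lemon: HIT. Cache (LRU->MRU): [lime ant lemon]
  13. access owl: MISS, evict lime. Cache (LRU->MRU): [ant lemon owl]
  14. access lime: MISS, evict ant. Cache (LRU->MRU): [lemon owl lime]
  15. access owl: HIT. Cache (LRU->MRU): [lemon lime owl]
  16. access jay: MISS, evict lemon. Cache (LRU->MRU): [lime owl jay]
  17. access dog: MISS, evict lime. Cache (LRU->MRU): [owl jay dog]
  18. access owl: HIT. Cache (LRU->MRU): [jay dog owl]
  19. access owl: HIT. Cache (LRU->MRU): [jay dog owl]
  20. access jay: HIT. Cache (LRU->MRU): [dog owl jay]
  21. access jay: HIT. Cache (LRU->MRU): [dog owl jay]
  22. access owl: HIT. Cache (LRU->MRU): [dog jay owl]
Total: 12 hits, 10 misses, 7 evictions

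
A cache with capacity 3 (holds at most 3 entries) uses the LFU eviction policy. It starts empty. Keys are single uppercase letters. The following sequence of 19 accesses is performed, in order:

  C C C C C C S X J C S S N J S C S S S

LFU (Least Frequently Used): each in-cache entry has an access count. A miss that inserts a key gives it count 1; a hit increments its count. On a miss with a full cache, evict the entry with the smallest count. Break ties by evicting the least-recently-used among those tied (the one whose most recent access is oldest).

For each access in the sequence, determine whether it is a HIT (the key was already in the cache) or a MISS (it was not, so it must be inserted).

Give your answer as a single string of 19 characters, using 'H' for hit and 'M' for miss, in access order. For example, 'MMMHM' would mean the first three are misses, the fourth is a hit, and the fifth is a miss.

LFU simulation (capacity=3):
  1. access C: MISS. Cache: [C(c=1)]
  2. access C: HIT, count now 2. Cache: [C(c=2)]
  3. access C: HIT, count now 3. Cache: [C(c=3)]
  4. access C: HIT, count now 4. Cache: [C(c=4)]
  5. access C: HIT, count now 5. Cache: [C(c=5)]
  6. access C: HIT, count now 6. Cache: [C(c=6)]
  7. access S: MISS. Cache: [S(c=1) C(c=6)]
  8. access X: MISS. Cache: [S(c=1) X(c=1) C(c=6)]
  9. access J: MISS, evict S(c=1). Cache: [X(c=1) J(c=1) C(c=6)]
  10. access C: HIT, count now 7. Cache: [X(c=1) J(c=1) C(c=7)]
  11. access S: MISS, evict X(c=1). Cache: [J(c=1) S(c=1) C(c=7)]
  12. access S: HIT, count now 2. Cache: [J(c=1) S(c=2) C(c=7)]
  13. access N: MISS, evict J(c=1). Cache: [N(c=1) S(c=2) C(c=7)]
  14. access J: MISS, evict N(c=1). Cache: [J(c=1) S(c=2) C(c=7)]
  15. access S: HIT, count now 3. Cache: [J(c=1) S(c=3) C(c=7)]
  16. access C: HIT, count now 8. Cache: [J(c=1) S(c=3) C(c=8)]
  17. access S: HIT, count now 4. Cache: [J(c=1) S(c=4) C(c=8)]
  18. access S: HIT, count now 5. Cache: [J(c=1) S(c=5) C(c=8)]
  19. access S: HIT, count now 6. Cache: [J(c=1) S(c=6) C(c=8)]
Total: 12 hits, 7 misses, 4 evictions

Answer: MHHHHHMMMHMHMMHHHHH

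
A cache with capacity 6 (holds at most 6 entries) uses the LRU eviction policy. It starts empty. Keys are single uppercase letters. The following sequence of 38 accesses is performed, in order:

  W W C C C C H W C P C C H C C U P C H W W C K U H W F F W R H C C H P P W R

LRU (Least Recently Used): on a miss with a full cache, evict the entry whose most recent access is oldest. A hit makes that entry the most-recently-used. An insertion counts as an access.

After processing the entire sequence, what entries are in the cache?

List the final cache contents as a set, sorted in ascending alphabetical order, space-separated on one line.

Answer: C F H P R W

Derivation:
LRU simulation (capacity=6):
  1. access W: MISS. Cache (LRU->MRU): [W]
  2. access W: HIT. Cache (LRU->MRU): [W]
  3. access C: MISS. Cache (LRU->MRU): [W C]
  4. access C: HIT. Cache (LRU->MRU): [W C]
  5. access C: HIT. Cache (LRU->MRU): [W C]
  6. access C: HIT. Cache (LRU->MRU): [W C]
  7. access H: MISS. Cache (LRU->MRU): [W C H]
  8. access W: HIT. Cache (LRU->MRU): [C H W]
  9. access C: HIT. Cache (LRU->MRU): [H W C]
  10. access P: MISS. Cache (LRU->MRU): [H W C P]
  11. access C: HIT. Cache (LRU->MRU): [H W P C]
  12. access C: HIT. Cache (LRU->MRU): [H W P C]
  13. access H: HIT. Cache (LRU->MRU): [W P C H]
  14. access C: HIT. Cache (LRU->MRU): [W P H C]
  15. access C: HIT. Cache (LRU->MRU): [W P H C]
  16. access U: MISS. Cache (LRU->MRU): [W P H C U]
  17. access P: HIT. Cache (LRU->MRU): [W H C U P]
  18. access C: HIT. Cache (LRU->MRU): [W H U P C]
  19. access H: HIT. Cache (LRU->MRU): [W U P C H]
  20. access W: HIT. Cache (LRU->MRU): [U P C H W]
  21. access W: HIT. Cache (LRU->MRU): [U P C H W]
  22. access C: HIT. Cache (LRU->MRU): [U P H W C]
  23. access K: MISS. Cache (LRU->MRU): [U P H W C K]
  24. access U: HIT. Cache (LRU->MRU): [P H W C K U]
  25. access H: HIT. Cache (LRU->MRU): [P W C K U H]
  26. access W: HIT. Cache (LRU->MRU): [P C K U H W]
  27. access F: MISS, evict P. Cache (LRU->MRU): [C K U H W F]
  28. access F: HIT. Cache (LRU->MRU): [C K U H W F]
  29. access W: HIT. Cache (LRU->MRU): [C K U H F W]
  30. access R: MISS, evict C. Cache (LRU->MRU): [K U H F W R]
  31. access H: HIT. Cache (LRU->MRU): [K U F W R H]
  32. access C: MISS, evict K. Cache (LRU->MRU): [U F W R H C]
  33. access C: HIT. Cache (LRU->MRU): [U F W R H C]
  34. access H: HIT. Cache (LRU->MRU): [U F W R C H]
  35. access P: MISS, evict U. Cache (LRU->MRU): [F W R C H P]
  36. access P: HIT. Cache (LRU->MRU): [F W R C H P]
  37. access W: HIT. Cache (LRU->MRU): [F R C H P W]
  38. access R: HIT. Cache (LRU->MRU): [F C H P W R]
Total: 28 hits, 10 misses, 4 evictions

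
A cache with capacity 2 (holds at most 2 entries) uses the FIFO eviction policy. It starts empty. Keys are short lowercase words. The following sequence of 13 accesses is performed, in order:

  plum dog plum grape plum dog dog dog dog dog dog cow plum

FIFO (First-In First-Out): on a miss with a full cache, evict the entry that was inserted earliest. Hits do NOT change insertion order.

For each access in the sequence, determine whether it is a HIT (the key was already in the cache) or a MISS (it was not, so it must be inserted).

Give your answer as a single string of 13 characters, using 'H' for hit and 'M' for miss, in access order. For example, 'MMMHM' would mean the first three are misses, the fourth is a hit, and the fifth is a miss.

Answer: MMHMMMHHHHHMM

Derivation:
FIFO simulation (capacity=2):
  1. access plum: MISS. Cache (old->new): [plum]
  2. access dog: MISS. Cache (old->new): [plum dog]
  3. access plum: HIT. Cache (old->new): [plum dog]
  4. access grape: MISS, evict plum. Cache (old->new): [dog grape]
  5. access plum: MISS, evict dog. Cache (old->new): [grape plum]
  6. access dog: MISS, evict grape. Cache (old->new): [plum dog]
  7. access dog: HIT. Cache (old->new): [plum dog]
  8. access dog: HIT. Cache (old->new): [plum dog]
  9. access dog: HIT. Cache (old->new): [plum dog]
  10. access dog: HIT. Cache (old->new): [plum dog]
  11. access dog: HIT. Cache (old->new): [plum dog]
  12. access cow: MISS, evict plum. Cache (old->new): [dog cow]
  13. access plum: MISS, evict dog. Cache (old->new): [cow plum]
Total: 6 hits, 7 misses, 5 evictions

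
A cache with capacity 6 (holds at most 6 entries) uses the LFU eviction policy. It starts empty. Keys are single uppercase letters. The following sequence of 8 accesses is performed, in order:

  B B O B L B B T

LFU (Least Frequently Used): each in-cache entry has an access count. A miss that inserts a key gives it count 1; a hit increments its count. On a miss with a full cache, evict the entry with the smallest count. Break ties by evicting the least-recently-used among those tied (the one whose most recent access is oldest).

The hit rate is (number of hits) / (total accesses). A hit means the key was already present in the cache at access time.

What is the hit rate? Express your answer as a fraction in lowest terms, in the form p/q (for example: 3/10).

Answer: 1/2

Derivation:
LFU simulation (capacity=6):
  1. access B: MISS. Cache: [B(c=1)]
  2. access B: HIT, count now 2. Cache: [B(c=2)]
  3. access O: MISS. Cache: [O(c=1) B(c=2)]
  4. access B: HIT, count now 3. Cache: [O(c=1) B(c=3)]
  5. access L: MISS. Cache: [O(c=1) L(c=1) B(c=3)]
  6. access B: HIT, count now 4. Cache: [O(c=1) L(c=1) B(c=4)]
  7. access B: HIT, count now 5. Cache: [O(c=1) L(c=1) B(c=5)]
  8. access T: MISS. Cache: [O(c=1) L(c=1) T(c=1) B(c=5)]
Total: 4 hits, 4 misses, 0 evictions

Hit rate = 4/8 = 1/2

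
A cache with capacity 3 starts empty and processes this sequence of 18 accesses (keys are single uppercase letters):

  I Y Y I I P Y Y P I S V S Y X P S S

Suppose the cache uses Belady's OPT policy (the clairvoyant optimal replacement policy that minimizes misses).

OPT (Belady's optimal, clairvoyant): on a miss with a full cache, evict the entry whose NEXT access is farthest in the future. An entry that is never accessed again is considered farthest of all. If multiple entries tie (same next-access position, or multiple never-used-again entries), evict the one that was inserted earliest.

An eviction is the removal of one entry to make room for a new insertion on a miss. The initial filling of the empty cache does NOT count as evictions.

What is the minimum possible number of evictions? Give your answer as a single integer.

OPT (Belady) simulation (capacity=3):
  1. access I: MISS. Cache: [I]
  2. access Y: MISS. Cache: [I Y]
  3. access Y: HIT. Next use of Y: step 7. Cache: [I Y]
  4. access I: HIT. Next use of I: step 5. Cache: [I Y]
  5. access I: HIT. Next use of I: step 10. Cache: [I Y]
  6. access P: MISS. Cache: [I Y P]
  7. access Y: HIT. Next use of Y: step 8. Cache: [I Y P]
  8. access Y: HIT. Next use of Y: step 14. Cache: [I Y P]
  9. access P: HIT. Next use of P: step 16. Cache: [I Y P]
  10. access I: HIT. Next use of I: never. Cache: [I Y P]
  11. access S: MISS, evict I (next use: never). Cache: [Y P S]
  12. access V: MISS, evict P (next use: step 16). Cache: [Y S V]
  13. access S: HIT. Next use of S: step 17. Cache: [Y S V]
  14. access Y: HIT. Next use of Y: never. Cache: [Y S V]
  15. access X: MISS, evict Y (next use: never). Cache: [S V X]
  16. access P: MISS, evict V (next use: never). Cache: [S X P]
  17. access S: HIT. Next use of S: step 18. Cache: [S X P]
  18. access S: HIT. Next use of S: never. Cache: [S X P]
Total: 11 hits, 7 misses, 4 evictions

Answer: 4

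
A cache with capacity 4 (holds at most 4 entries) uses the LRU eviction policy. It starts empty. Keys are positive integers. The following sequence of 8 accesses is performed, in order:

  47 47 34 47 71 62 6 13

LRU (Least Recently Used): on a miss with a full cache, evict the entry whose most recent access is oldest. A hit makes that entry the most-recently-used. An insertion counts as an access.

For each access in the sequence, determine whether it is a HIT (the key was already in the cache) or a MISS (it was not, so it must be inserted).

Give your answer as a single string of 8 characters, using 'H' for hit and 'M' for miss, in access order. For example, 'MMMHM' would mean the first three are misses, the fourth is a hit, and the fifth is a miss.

LRU simulation (capacity=4):
  1. access 47: MISS. Cache (LRU->MRU): [47]
  2. access 47: HIT. Cache (LRU->MRU): [47]
  3. access 34: MISS. Cache (LRU->MRU): [47 34]
  4. access 47: HIT. Cache (LRU->MRU): [34 47]
  5. access 71: MISS. Cache (LRU->MRU): [34 47 71]
  6. access 62: MISS. Cache (LRU->MRU): [34 47 71 62]
  7. access 6: MISS, evict 34. Cache (LRU->MRU): [47 71 62 6]
  8. access 13: MISS, evict 47. Cache (LRU->MRU): [71 62 6 13]
Total: 2 hits, 6 misses, 2 evictions

Answer: MHMHMMMM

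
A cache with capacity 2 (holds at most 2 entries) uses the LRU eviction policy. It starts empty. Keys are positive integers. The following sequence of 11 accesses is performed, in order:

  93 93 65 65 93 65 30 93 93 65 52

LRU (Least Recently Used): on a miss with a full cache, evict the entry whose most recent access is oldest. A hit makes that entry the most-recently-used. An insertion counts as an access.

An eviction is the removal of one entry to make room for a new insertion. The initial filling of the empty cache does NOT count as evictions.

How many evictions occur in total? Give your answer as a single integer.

LRU simulation (capacity=2):
  1. access 93: MISS. Cache (LRU->MRU): [93]
  2. access 93: HIT. Cache (LRU->MRU): [93]
  3. access 65: MISS. Cache (LRU->MRU): [93 65]
  4. access 65: HIT. Cache (LRU->MRU): [93 65]
  5. access 93: HIT. Cache (LRU->MRU): [65 93]
  6. access 65: HIT. Cache (LRU->MRU): [93 65]
  7. access 30: MISS, evict 93. Cache (LRU->MRU): [65 30]
  8. access 93: MISS, evict 65. Cache (LRU->MRU): [30 93]
  9. access 93: HIT. Cache (LRU->MRU): [30 93]
  10. access 65: MISS, evict 30. Cache (LRU->MRU): [93 65]
  11. access 52: MISS, evict 93. Cache (LRU->MRU): [65 52]
Total: 5 hits, 6 misses, 4 evictions

Answer: 4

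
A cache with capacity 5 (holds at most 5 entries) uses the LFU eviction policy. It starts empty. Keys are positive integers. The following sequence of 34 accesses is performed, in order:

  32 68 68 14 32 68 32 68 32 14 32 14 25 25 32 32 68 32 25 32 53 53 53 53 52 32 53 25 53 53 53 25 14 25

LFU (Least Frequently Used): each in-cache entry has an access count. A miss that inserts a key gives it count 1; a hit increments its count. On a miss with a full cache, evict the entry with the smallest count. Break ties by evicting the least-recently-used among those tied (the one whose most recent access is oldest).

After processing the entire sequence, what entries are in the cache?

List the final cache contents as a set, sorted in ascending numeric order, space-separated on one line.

LFU simulation (capacity=5):
  1. access 32: MISS. Cache: [32(c=1)]
  2. access 68: MISS. Cache: [32(c=1) 68(c=1)]
  3. access 68: HIT, count now 2. Cache: [32(c=1) 68(c=2)]
  4. access 14: MISS. Cache: [32(c=1) 14(c=1) 68(c=2)]
  5. access 32: HIT, count now 2. Cache: [14(c=1) 68(c=2) 32(c=2)]
  6. access 68: HIT, count now 3. Cache: [14(c=1) 32(c=2) 68(c=3)]
  7. access 32: HIT, count now 3. Cache: [14(c=1) 68(c=3) 32(c=3)]
  8. access 68: HIT, count now 4. Cache: [14(c=1) 32(c=3) 68(c=4)]
  9. access 32: HIT, count now 4. Cache: [14(c=1) 68(c=4) 32(c=4)]
  10. access 14: HIT, count now 2. Cache: [14(c=2) 68(c=4) 32(c=4)]
  11. access 32: HIT, count now 5. Cache: [14(c=2) 68(c=4) 32(c=5)]
  12. access 14: HIT, count now 3. Cache: [14(c=3) 68(c=4) 32(c=5)]
  13. access 25: MISS. Cache: [25(c=1) 14(c=3) 68(c=4) 32(c=5)]
  14. access 25: HIT, count now 2. Cache: [25(c=2) 14(c=3) 68(c=4) 32(c=5)]
  15. access 32: HIT, count now 6. Cache: [25(c=2) 14(c=3) 68(c=4) 32(c=6)]
  16. access 32: HIT, count now 7. Cache: [25(c=2) 14(c=3) 68(c=4) 32(c=7)]
  17. access 68: HIT, count now 5. Cache: [25(c=2) 14(c=3) 68(c=5) 32(c=7)]
  18. access 32: HIT, count now 8. Cache: [25(c=2) 14(c=3) 68(c=5) 32(c=8)]
  19. access 25: HIT, count now 3. Cache: [14(c=3) 25(c=3) 68(c=5) 32(c=8)]
  20. access 32: HIT, count now 9. Cache: [14(c=3) 25(c=3) 68(c=5) 32(c=9)]
  21. access 53: MISS. Cache: [53(c=1) 14(c=3) 25(c=3) 68(c=5) 32(c=9)]
  22. access 53: HIT, count now 2. Cache: [53(c=2) 14(c=3) 25(c=3) 68(c=5) 32(c=9)]
  23. access 53: HIT, count now 3. Cache: [14(c=3) 25(c=3) 53(c=3) 68(c=5) 32(c=9)]
  24. access 53: HIT, count now 4. Cache: [14(c=3) 25(c=3) 53(c=4) 68(c=5) 32(c=9)]
  25. access 52: MISS, evict 14(c=3). Cache: [52(c=1) 25(c=3) 53(c=4) 68(c=5) 32(c=9)]
  26. access 32: HIT, count now 10. Cache: [52(c=1) 25(c=3) 53(c=4) 68(c=5) 32(c=10)]
  27. access 53: HIT, count now 5. Cache: [52(c=1) 25(c=3) 68(c=5) 53(c=5) 32(c=10)]
  28. access 25: HIT, count now 4. Cache: [52(c=1) 25(c=4) 68(c=5) 53(c=5) 32(c=10)]
  29. access 53: HIT, count now 6. Cache: [52(c=1) 25(c=4) 68(c=5) 53(c=6) 32(c=10)]
  30. access 53: HIT, count now 7. Cache: [52(c=1) 25(c=4) 68(c=5) 53(c=7) 32(c=10)]
  31. access 53: HIT, count now 8. Cache: [52(c=1) 25(c=4) 68(c=5) 53(c=8) 32(c=10)]
  32. access 25: HIT, count now 5. Cache: [52(c=1) 68(c=5) 25(c=5) 53(c=8) 32(c=10)]
  33. access 14: MISS, evict 52(c=1). Cache: [14(c=1) 68(c=5) 25(c=5) 53(c=8) 32(c=10)]
  34. access 25: HIT, count now 6. Cache: [14(c=1) 68(c=5) 25(c=6) 53(c=8) 32(c=10)]
Total: 27 hits, 7 misses, 2 evictions

Answer: 14 25 32 53 68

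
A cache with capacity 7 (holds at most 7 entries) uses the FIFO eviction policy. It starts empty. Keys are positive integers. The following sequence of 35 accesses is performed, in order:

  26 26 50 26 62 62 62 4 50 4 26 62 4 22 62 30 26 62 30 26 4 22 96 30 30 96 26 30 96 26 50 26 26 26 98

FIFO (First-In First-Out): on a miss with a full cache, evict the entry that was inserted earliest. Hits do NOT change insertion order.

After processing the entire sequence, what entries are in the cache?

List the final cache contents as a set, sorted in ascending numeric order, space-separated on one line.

Answer: 4 22 30 50 62 96 98

Derivation:
FIFO simulation (capacity=7):
  1. access 26: MISS. Cache (old->new): [26]
  2. access 26: HIT. Cache (old->new): [26]
  3. access 50: MISS. Cache (old->new): [26 50]
  4. access 26: HIT. Cache (old->new): [26 50]
  5. access 62: MISS. Cache (old->new): [26 50 62]
  6. access 62: HIT. Cache (old->new): [26 50 62]
  7. access 62: HIT. Cache (old->new): [26 50 62]
  8. access 4: MISS. Cache (old->new): [26 50 62 4]
  9. access 50: HIT. Cache (old->new): [26 50 62 4]
  10. access 4: HIT. Cache (old->new): [26 50 62 4]
  11. access 26: HIT. Cache (old->new): [26 50 62 4]
  12. access 62: HIT. Cache (old->new): [26 50 62 4]
  13. access 4: HIT. Cache (old->new): [26 50 62 4]
  14. access 22: MISS. Cache (old->new): [26 50 62 4 22]
  15. access 62: HIT. Cache (old->new): [26 50 62 4 22]
  16. access 30: MISS. Cache (old->new): [26 50 62 4 22 30]
  17. access 26: HIT. Cache (old->new): [26 50 62 4 22 30]
  18. access 62: HIT. Cache (old->new): [26 50 62 4 22 30]
  19. access 30: HIT. Cache (old->new): [26 50 62 4 22 30]
  20. access 26: HIT. Cache (old->new): [26 50 62 4 22 30]
  21. access 4: HIT. Cache (old->new): [26 50 62 4 22 30]
  22. access 22: HIT. Cache (old->new): [26 50 62 4 22 30]
  23. access 96: MISS. Cache (old->new): [26 50 62 4 22 30 96]
  24. access 30: HIT. Cache (old->new): [26 50 62 4 22 30 96]
  25. access 30: HIT. Cache (old->new): [26 50 62 4 22 30 96]
  26. access 96: HIT. Cache (old->new): [26 50 62 4 22 30 96]
  27. access 26: HIT. Cache (old->new): [26 50 62 4 22 30 96]
  28. access 30: HIT. Cache (old->new): [26 50 62 4 22 30 96]
  29. access 96: HIT. Cache (old->new): [26 50 62 4 22 30 96]
  30. access 26: HIT. Cache (old->new): [26 50 62 4 22 30 96]
  31. access 50: HIT. Cache (old->new): [26 50 62 4 22 30 96]
  32. access 26: HIT. Cache (old->new): [26 50 62 4 22 30 96]
  33. access 26: HIT. Cache (old->new): [26 50 62 4 22 30 96]
  34. access 26: HIT. Cache (old->new): [26 50 62 4 22 30 96]
  35. access 98: MISS, evict 26. Cache (old->new): [50 62 4 22 30 96 98]
Total: 27 hits, 8 misses, 1 evictions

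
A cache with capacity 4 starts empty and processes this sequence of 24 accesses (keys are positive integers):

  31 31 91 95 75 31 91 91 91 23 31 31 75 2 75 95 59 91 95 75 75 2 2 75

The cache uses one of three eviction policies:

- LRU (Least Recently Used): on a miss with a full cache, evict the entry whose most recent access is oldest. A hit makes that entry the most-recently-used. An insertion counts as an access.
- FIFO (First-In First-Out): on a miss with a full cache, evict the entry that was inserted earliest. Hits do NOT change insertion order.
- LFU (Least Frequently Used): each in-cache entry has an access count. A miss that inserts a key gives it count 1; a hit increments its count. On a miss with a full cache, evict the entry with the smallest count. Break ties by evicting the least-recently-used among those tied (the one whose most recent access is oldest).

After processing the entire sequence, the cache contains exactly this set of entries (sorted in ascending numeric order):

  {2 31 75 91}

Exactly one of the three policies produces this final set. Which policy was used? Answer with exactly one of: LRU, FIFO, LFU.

Simulating under each policy and comparing final sets:
  LRU: final set = {2 75 91 95} -> differs
  FIFO: final set = {2 59 75 91} -> differs
  LFU: final set = {2 31 75 91} -> MATCHES target
Only LFU produces the target set.

Answer: LFU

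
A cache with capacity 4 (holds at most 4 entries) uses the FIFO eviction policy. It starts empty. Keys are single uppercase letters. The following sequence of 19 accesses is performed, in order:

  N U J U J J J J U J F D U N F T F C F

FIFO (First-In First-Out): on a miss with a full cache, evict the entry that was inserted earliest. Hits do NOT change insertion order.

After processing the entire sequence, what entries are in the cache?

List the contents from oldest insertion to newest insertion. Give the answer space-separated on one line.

FIFO simulation (capacity=4):
  1. access N: MISS. Cache (old->new): [N]
  2. access U: MISS. Cache (old->new): [N U]
  3. access J: MISS. Cache (old->new): [N U J]
  4. access U: HIT. Cache (old->new): [N U J]
  5. access J: HIT. Cache (old->new): [N U J]
  6. access J: HIT. Cache (old->new): [N U J]
  7. access J: HIT. Cache (old->new): [N U J]
  8. access J: HIT. Cache (old->new): [N U J]
  9. access U: HIT. Cache (old->new): [N U J]
  10. access J: HIT. Cache (old->new): [N U J]
  11. access F: MISS. Cache (old->new): [N U J F]
  12. access D: MISS, evict N. Cache (old->new): [U J F D]
  13. access U: HIT. Cache (old->new): [U J F D]
  14. access N: MISS, evict U. Cache (old->new): [J F D N]
  15. access F: HIT. Cache (old->new): [J F D N]
  16. access T: MISS, evict J. Cache (old->new): [F D N T]
  17. access F: HIT. Cache (old->new): [F D N T]
  18. access C: MISS, evict F. Cache (old->new): [D N T C]
  19. access F: MISS, evict D. Cache (old->new): [N T C F]
Total: 10 hits, 9 misses, 5 evictions

Answer: N T C F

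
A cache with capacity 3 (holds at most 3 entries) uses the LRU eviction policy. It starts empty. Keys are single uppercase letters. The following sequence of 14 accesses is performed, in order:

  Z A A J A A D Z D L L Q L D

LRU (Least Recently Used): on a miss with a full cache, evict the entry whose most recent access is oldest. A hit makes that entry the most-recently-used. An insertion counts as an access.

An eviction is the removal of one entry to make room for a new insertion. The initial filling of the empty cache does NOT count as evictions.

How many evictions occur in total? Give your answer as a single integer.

LRU simulation (capacity=3):
  1. access Z: MISS. Cache (LRU->MRU): [Z]
  2. access A: MISS. Cache (LRU->MRU): [Z A]
  3. access A: HIT. Cache (LRU->MRU): [Z A]
  4. access J: MISS. Cache (LRU->MRU): [Z A J]
  5. access A: HIT. Cache (LRU->MRU): [Z J A]
  6. access A: HIT. Cache (LRU->MRU): [Z J A]
  7. access D: MISS, evict Z. Cache (LRU->MRU): [J A D]
  8. access Z: MISS, evict J. Cache (LRU->MRU): [A D Z]
  9. access D: HIT. Cache (LRU->MRU): [A Z D]
  10. access L: MISS, evict A. Cache (LRU->MRU): [Z D L]
  11. access L: HIT. Cache (LRU->MRU): [Z D L]
  12. access Q: MISS, evict Z. Cache (LRU->MRU): [D L Q]
  13. access L: HIT. Cache (LRU->MRU): [D Q L]
  14. access D: HIT. Cache (LRU->MRU): [Q L D]
Total: 7 hits, 7 misses, 4 evictions

Answer: 4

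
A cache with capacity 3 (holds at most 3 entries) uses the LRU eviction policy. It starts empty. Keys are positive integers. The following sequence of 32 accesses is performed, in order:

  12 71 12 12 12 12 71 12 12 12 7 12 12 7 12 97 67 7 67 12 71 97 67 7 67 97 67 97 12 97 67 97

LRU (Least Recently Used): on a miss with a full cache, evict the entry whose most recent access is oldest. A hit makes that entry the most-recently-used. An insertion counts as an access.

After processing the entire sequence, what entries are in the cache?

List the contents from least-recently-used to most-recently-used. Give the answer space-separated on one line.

LRU simulation (capacity=3):
  1. access 12: MISS. Cache (LRU->MRU): [12]
  2. access 71: MISS. Cache (LRU->MRU): [12 71]
  3. access 12: HIT. Cache (LRU->MRU): [71 12]
  4. access 12: HIT. Cache (LRU->MRU): [71 12]
  5. access 12: HIT. Cache (LRU->MRU): [71 12]
  6. access 12: HIT. Cache (LRU->MRU): [71 12]
  7. access 71: HIT. Cache (LRU->MRU): [12 71]
  8. access 12: HIT. Cache (LRU->MRU): [71 12]
  9. access 12: HIT. Cache (LRU->MRU): [71 12]
  10. access 12: HIT. Cache (LRU->MRU): [71 12]
  11. access 7: MISS. Cache (LRU->MRU): [71 12 7]
  12. access 12: HIT. Cache (LRU->MRU): [71 7 12]
  13. access 12: HIT. Cache (LRU->MRU): [71 7 12]
  14. access 7: HIT. Cache (LRU->MRU): [71 12 7]
  15. access 12: HIT. Cache (LRU->MRU): [71 7 12]
  16. access 97: MISS, evict 71. Cache (LRU->MRU): [7 12 97]
  17. access 67: MISS, evict 7. Cache (LRU->MRU): [12 97 67]
  18. access 7: MISS, evict 12. Cache (LRU->MRU): [97 67 7]
  19. access 67: HIT. Cache (LRU->MRU): [97 7 67]
  20. access 12: MISS, evict 97. Cache (LRU->MRU): [7 67 12]
  21. access 71: MISS, evict 7. Cache (LRU->MRU): [67 12 71]
  22. access 97: MISS, evict 67. Cache (LRU->MRU): [12 71 97]
  23. access 67: MISS, evict 12. Cache (LRU->MRU): [71 97 67]
  24. access 7: MISS, evict 71. Cache (LRU->MRU): [97 67 7]
  25. access 67: HIT. Cache (LRU->MRU): [97 7 67]
  26. access 97: HIT. Cache (LRU->MRU): [7 67 97]
  27. access 67: HIT. Cache (LRU->MRU): [7 97 67]
  28. access 97: HIT. Cache (LRU->MRU): [7 67 97]
  29. access 12: MISS, evict 7. Cache (LRU->MRU): [67 97 12]
  30. access 97: HIT. Cache (LRU->MRU): [67 12 97]
  31. access 67: HIT. Cache (LRU->MRU): [12 97 67]
  32. access 97: HIT. Cache (LRU->MRU): [12 67 97]
Total: 20 hits, 12 misses, 9 evictions

Answer: 12 67 97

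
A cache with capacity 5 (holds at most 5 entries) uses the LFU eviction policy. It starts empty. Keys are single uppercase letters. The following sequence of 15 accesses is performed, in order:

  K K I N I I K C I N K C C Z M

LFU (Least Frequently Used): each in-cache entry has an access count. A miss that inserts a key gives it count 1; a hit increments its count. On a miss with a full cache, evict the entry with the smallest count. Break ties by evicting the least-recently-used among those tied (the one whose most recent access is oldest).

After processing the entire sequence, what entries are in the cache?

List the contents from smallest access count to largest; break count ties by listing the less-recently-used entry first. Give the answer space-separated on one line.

LFU simulation (capacity=5):
  1. access K: MISS. Cache: [K(c=1)]
  2. access K: HIT, count now 2. Cache: [K(c=2)]
  3. access I: MISS. Cache: [I(c=1) K(c=2)]
  4. access N: MISS. Cache: [I(c=1) N(c=1) K(c=2)]
  5. access I: HIT, count now 2. Cache: [N(c=1) K(c=2) I(c=2)]
  6. access I: HIT, count now 3. Cache: [N(c=1) K(c=2) I(c=3)]
  7. access K: HIT, count now 3. Cache: [N(c=1) I(c=3) K(c=3)]
  8. access C: MISS. Cache: [N(c=1) C(c=1) I(c=3) K(c=3)]
  9. access I: HIT, count now 4. Cache: [N(c=1) C(c=1) K(c=3) I(c=4)]
  10. access N: HIT, count now 2. Cache: [C(c=1) N(c=2) K(c=3) I(c=4)]
  11. access K: HIT, count now 4. Cache: [C(c=1) N(c=2) I(c=4) K(c=4)]
  12. access C: HIT, count now 2. Cache: [N(c=2) C(c=2) I(c=4) K(c=4)]
  13. access C: HIT, count now 3. Cache: [N(c=2) C(c=3) I(c=4) K(c=4)]
  14. access Z: MISS. Cache: [Z(c=1) N(c=2) C(c=3) I(c=4) K(c=4)]
  15. access M: MISS, evict Z(c=1). Cache: [M(c=1) N(c=2) C(c=3) I(c=4) K(c=4)]
Total: 9 hits, 6 misses, 1 evictions

Answer: M N C I K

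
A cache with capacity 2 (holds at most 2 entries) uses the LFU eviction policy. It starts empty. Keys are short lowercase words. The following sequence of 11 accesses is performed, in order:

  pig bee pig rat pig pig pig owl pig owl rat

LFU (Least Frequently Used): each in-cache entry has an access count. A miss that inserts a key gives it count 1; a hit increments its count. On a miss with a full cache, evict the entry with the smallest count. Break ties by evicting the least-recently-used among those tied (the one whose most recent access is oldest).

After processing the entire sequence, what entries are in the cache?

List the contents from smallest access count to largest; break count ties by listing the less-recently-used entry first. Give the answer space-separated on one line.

LFU simulation (capacity=2):
  1. access pig: MISS. Cache: [pig(c=1)]
  2. access bee: MISS. Cache: [pig(c=1) bee(c=1)]
  3. access pig: HIT, count now 2. Cache: [bee(c=1) pig(c=2)]
  4. access rat: MISS, evict bee(c=1). Cache: [rat(c=1) pig(c=2)]
  5. access pig: HIT, count now 3. Cache: [rat(c=1) pig(c=3)]
  6. access pig: HIT, count now 4. Cache: [rat(c=1) pig(c=4)]
  7. access pig: HIT, count now 5. Cache: [rat(c=1) pig(c=5)]
  8. access owl: MISS, evict rat(c=1). Cache: [owl(c=1) pig(c=5)]
  9. access pig: HIT, count now 6. Cache: [owl(c=1) pig(c=6)]
  10. access owl: HIT, count now 2. Cache: [owl(c=2) pig(c=6)]
  11. access rat: MISS, evict owl(c=2). Cache: [rat(c=1) pig(c=6)]
Total: 6 hits, 5 misses, 3 evictions

Answer: rat pig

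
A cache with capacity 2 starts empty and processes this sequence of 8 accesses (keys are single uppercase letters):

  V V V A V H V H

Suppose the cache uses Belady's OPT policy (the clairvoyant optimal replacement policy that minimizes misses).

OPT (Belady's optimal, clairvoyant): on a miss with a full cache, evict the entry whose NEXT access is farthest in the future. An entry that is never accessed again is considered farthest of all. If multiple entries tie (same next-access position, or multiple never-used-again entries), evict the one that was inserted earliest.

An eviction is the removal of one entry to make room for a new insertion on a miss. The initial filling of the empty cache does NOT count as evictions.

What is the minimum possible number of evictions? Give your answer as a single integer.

OPT (Belady) simulation (capacity=2):
  1. access V: MISS. Cache: [V]
  2. access V: HIT. Next use of V: step 3. Cache: [V]
  3. access V: HIT. Next use of V: step 5. Cache: [V]
  4. access A: MISS. Cache: [V A]
  5. access V: HIT. Next use of V: step 7. Cache: [V A]
  6. access H: MISS, evict A (next use: never). Cache: [V H]
  7. access V: HIT. Next use of V: never. Cache: [V H]
  8. access H: HIT. Next use of H: never. Cache: [V H]
Total: 5 hits, 3 misses, 1 evictions

Answer: 1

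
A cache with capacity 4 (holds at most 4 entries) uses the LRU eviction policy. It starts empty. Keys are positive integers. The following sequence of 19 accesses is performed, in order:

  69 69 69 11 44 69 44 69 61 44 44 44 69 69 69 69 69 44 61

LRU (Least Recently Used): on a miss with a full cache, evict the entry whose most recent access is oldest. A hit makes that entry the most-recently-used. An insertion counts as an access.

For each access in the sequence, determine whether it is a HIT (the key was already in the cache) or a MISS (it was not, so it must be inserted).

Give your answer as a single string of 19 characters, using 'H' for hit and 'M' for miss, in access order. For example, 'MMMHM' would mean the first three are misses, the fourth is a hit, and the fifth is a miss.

Answer: MHHMMHHHMHHHHHHHHHH

Derivation:
LRU simulation (capacity=4):
  1. access 69: MISS. Cache (LRU->MRU): [69]
  2. access 69: HIT. Cache (LRU->MRU): [69]
  3. access 69: HIT. Cache (LRU->MRU): [69]
  4. access 11: MISS. Cache (LRU->MRU): [69 11]
  5. access 44: MISS. Cache (LRU->MRU): [69 11 44]
  6. access 69: HIT. Cache (LRU->MRU): [11 44 69]
  7. access 44: HIT. Cache (LRU->MRU): [11 69 44]
  8. access 69: HIT. Cache (LRU->MRU): [11 44 69]
  9. access 61: MISS. Cache (LRU->MRU): [11 44 69 61]
  10. access 44: HIT. Cache (LRU->MRU): [11 69 61 44]
  11. access 44: HIT. Cache (LRU->MRU): [11 69 61 44]
  12. access 44: HIT. Cache (LRU->MRU): [11 69 61 44]
  13. access 69: HIT. Cache (LRU->MRU): [11 61 44 69]
  14. access 69: HIT. Cache (LRU->MRU): [11 61 44 69]
  15. access 69: HIT. Cache (LRU->MRU): [11 61 44 69]
  16. access 69: HIT. Cache (LRU->MRU): [11 61 44 69]
  17. access 69: HIT. Cache (LRU->MRU): [11 61 44 69]
  18. access 44: HIT. Cache (LRU->MRU): [11 61 69 44]
  19. access 61: HIT. Cache (LRU->MRU): [11 69 44 61]
Total: 15 hits, 4 misses, 0 evictions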